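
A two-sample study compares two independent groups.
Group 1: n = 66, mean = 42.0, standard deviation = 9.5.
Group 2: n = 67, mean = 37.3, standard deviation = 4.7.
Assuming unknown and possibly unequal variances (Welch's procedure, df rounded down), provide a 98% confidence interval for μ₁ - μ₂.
(1.62, 7.78)

Difference: x̄₁ - x̄₂ = 4.70
SE = √(s₁²/n₁ + s₂²/n₂) = √(9.5²/66 + 4.7²/67) = 1.3027
df = 94.70 → 94 (Welch–Satterthwaite, rounded down)
t* = 2.367

CI: 4.70 ± 2.367 · 1.3027 = 4.70 ± 3.08 = (1.62, 7.78)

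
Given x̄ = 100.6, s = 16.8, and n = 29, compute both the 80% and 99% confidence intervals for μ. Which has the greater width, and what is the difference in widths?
99% CI is wider by 9.05

df = 28
80% CI: t* = 1.313, (96.50, 104.70), width = 2 · t* · s/√n = 8.19
99% CI: t* = 2.763, (91.98, 109.22), width = 2 · t* · s/√n = 17.24

The 99% CI is wider by 17.24 - 8.19 = 9.05.
Higher confidence requires a wider interval.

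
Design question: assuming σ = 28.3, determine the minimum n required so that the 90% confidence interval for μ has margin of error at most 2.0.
n ≥ 542

For margin E ≤ 2.0:
n ≥ (z* · σ / E)²
n ≥ (1.645 · 28.3 / 2.0)²
n ≥ 541.81

Minimum n = 542 (rounding up)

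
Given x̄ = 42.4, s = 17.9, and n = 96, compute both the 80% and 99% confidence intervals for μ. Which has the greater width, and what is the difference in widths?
99% CI is wider by 4.89

df = 95
80% CI: t* = 1.291, (40.04, 44.76), width = 2 · t* · s/√n = 4.72
99% CI: t* = 2.629, (37.60, 47.20), width = 2 · t* · s/√n = 9.61

The 99% CI is wider by 9.61 - 4.72 = 4.89.
Higher confidence requires a wider interval.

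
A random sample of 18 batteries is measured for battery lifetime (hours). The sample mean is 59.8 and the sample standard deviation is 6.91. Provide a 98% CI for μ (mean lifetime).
(55.62, 63.98)

t-interval (σ unknown):
df = n - 1 = 17
t* = 2.567 for 98% confidence

Margin of error = t* · s/√n = 2.567 · 6.91/√18 = 4.18

CI: (55.62, 63.98)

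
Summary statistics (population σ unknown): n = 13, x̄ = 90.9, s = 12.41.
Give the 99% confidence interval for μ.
(80.38, 101.42)

t-interval (σ unknown):
df = n - 1 = 12
t* = 3.055 for 99% confidence

Margin of error = t* · s/√n = 3.055 · 12.41/√13 = 10.52

CI: (80.38, 101.42)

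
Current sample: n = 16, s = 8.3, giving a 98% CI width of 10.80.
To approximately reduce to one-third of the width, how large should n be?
n ≈ 144

CI width ∝ 1/√n
To reduce width by factor 3, need √n to grow by 3 → need 3² = 9 times as many samples.

Current: n = 16, width = 10.80
New: n = 144, width ≈ 3.25

Width reduced by factor of 10.80/3.25 = 3.32.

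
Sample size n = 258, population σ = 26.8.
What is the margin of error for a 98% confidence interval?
Margin of error = 3.88

Margin of error = z* · σ/√n
= 2.326 · 26.8/√258
= 2.326 · 26.8/16.0624
= 3.88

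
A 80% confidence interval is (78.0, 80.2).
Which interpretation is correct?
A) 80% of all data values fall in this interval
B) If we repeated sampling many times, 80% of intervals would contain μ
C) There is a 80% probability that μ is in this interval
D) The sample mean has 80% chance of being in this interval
B

A) Wrong — a CI is about the parameter μ, not individual data values.
B) Correct — this is the frequentist long-run coverage interpretation.
C) Wrong — μ is fixed; the randomness lives in the interval, not in μ.
D) Wrong — x̄ is observed and sits in the interval by construction.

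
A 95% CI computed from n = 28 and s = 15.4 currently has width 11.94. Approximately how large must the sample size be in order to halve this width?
n ≈ 112

CI width ∝ 1/√n
To reduce width by factor 2, need √n to grow by 2 → need 2² = 4 times as many samples.

Current: n = 28, width = 11.94
New: n = 112, width ≈ 5.77

Width reduced by factor of 11.94/5.77 = 2.07.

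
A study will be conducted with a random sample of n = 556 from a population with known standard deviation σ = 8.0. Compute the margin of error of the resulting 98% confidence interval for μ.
Margin of error = 0.79

Margin of error = z* · σ/√n
= 2.326 · 8.0/√556
= 2.326 · 8.0/23.5797
= 0.79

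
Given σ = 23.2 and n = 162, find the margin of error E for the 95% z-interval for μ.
Margin of error = 3.57

Margin of error = z* · σ/√n
= 1.960 · 23.2/√162
= 1.960 · 23.2/12.7279
= 3.57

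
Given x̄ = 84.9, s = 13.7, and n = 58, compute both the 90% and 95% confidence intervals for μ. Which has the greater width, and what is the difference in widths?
95% CI is wider by 1.18

df = 57
90% CI: t* = 1.672, (81.89, 87.91), width = 2 · t* · s/√n = 6.02
95% CI: t* = 2.002, (81.30, 88.50), width = 2 · t* · s/√n = 7.20

The 95% CI is wider by 7.20 - 6.02 = 1.18.
Higher confidence requires a wider interval.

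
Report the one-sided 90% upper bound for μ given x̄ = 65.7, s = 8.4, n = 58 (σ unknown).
μ ≤ 67.13

Upper bound (one-sided):
t* = 1.297 (one-sided for 90%)
Upper bound = x̄ + t* · s/√n = 65.7 + 1.297 · 8.4/√58 = 67.13

We are 90% confident that μ ≤ 67.13.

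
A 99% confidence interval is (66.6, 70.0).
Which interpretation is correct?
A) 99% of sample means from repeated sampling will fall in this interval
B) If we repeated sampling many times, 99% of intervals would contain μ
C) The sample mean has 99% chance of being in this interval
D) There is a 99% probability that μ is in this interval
B

A) Wrong — coverage applies to intervals containing μ, not to future x̄ values.
B) Correct — this is the frequentist long-run coverage interpretation.
C) Wrong — x̄ is observed and sits in the interval by construction.
D) Wrong — μ is fixed; the randomness lives in the interval, not in μ.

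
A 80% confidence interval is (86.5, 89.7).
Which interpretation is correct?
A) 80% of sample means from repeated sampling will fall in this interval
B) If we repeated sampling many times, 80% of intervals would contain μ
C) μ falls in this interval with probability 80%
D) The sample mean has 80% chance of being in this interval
B

A) Wrong — coverage applies to intervals containing μ, not to future x̄ values.
B) Correct — this is the frequentist long-run coverage interpretation.
C) Wrong — μ is fixed; the randomness lives in the interval, not in μ.
D) Wrong — x̄ is observed and sits in the interval by construction.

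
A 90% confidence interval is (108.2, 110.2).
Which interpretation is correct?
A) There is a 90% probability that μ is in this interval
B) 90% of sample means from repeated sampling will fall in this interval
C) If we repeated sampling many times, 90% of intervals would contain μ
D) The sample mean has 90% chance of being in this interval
C

A) Wrong — μ is fixed; the randomness lives in the interval, not in μ.
B) Wrong — coverage applies to intervals containing μ, not to future x̄ values.
C) Correct — this is the frequentist long-run coverage interpretation.
D) Wrong — x̄ is observed and sits in the interval by construction.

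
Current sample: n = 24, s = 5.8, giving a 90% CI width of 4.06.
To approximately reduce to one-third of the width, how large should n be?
n ≈ 216

CI width ∝ 1/√n
To reduce width by factor 3, need √n to grow by 3 → need 3² = 9 times as many samples.

Current: n = 24, width = 4.06
New: n = 216, width ≈ 1.30

Width reduced by factor of 4.06/1.30 = 3.12.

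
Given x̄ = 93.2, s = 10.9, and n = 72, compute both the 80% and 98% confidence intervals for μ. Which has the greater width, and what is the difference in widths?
98% CI is wider by 2.79

df = 71
80% CI: t* = 1.294, (91.54, 94.86), width = 2 · t* · s/√n = 3.32
98% CI: t* = 2.380, (90.14, 96.26), width = 2 · t* · s/√n = 6.11

The 98% CI is wider by 6.11 - 3.32 = 2.79.
Higher confidence requires a wider interval.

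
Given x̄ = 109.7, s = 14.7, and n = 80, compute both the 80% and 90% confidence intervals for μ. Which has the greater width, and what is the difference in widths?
90% CI is wider by 1.22

df = 79
80% CI: t* = 1.292, (107.58, 111.82), width = 2 · t* · s/√n = 4.25
90% CI: t* = 1.664, (106.97, 112.43), width = 2 · t* · s/√n = 5.47

The 90% CI is wider by 5.47 - 4.25 = 1.22.
Higher confidence requires a wider interval.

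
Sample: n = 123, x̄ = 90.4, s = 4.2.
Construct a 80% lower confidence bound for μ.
μ ≥ 90.08

Lower bound (one-sided):
t* = 0.845 (one-sided for 80%)
Lower bound = x̄ - t* · s/√n = 90.4 - 0.845 · 4.2/√123 = 90.08

We are 80% confident that μ ≥ 90.08.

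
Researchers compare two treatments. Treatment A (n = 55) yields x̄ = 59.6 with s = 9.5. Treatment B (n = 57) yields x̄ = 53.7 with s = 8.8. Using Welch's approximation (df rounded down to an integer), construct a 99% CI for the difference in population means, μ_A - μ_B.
(1.36, 10.44)

Difference: x̄₁ - x̄₂ = 5.90
SE = √(s₁²/n₁ + s₂²/n₂) = √(9.5²/55 + 8.8²/57) = 1.7319
df = 108.63 → 108 (Welch–Satterthwaite, rounded down)
t* = 2.622

CI: 5.90 ± 2.622 · 1.7319 = 5.90 ± 4.54 = (1.36, 10.44)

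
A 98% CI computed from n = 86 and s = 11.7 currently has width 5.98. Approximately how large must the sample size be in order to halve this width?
n ≈ 344

CI width ∝ 1/√n
To reduce width by factor 2, need √n to grow by 2 → need 2² = 4 times as many samples.

Current: n = 86, width = 5.98
New: n = 344, width ≈ 2.95

Width reduced by factor of 5.98/2.95 = 2.03.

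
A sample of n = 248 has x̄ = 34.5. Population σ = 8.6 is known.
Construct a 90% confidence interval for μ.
(33.60, 35.40)

z-interval (σ known):
z* = 1.645 for 90% confidence

Margin of error = z* · σ/√n = 1.645 · 8.6/√248 = 0.90

CI: (34.5 - 0.90, 34.5 + 0.90) = (33.60, 35.40)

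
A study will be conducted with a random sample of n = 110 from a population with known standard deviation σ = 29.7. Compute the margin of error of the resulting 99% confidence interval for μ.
Margin of error = 7.29

Margin of error = z* · σ/√n
= 2.576 · 29.7/√110
= 2.576 · 29.7/10.4881
= 7.29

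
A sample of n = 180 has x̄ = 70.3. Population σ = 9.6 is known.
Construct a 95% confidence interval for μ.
(68.90, 71.70)

z-interval (σ known):
z* = 1.960 for 95% confidence

Margin of error = z* · σ/√n = 1.960 · 9.6/√180 = 1.40

CI: (70.3 - 1.40, 70.3 + 1.40) = (68.90, 71.70)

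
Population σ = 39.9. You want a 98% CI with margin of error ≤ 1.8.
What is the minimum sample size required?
n ≥ 2659

For margin E ≤ 1.8:
n ≥ (z* · σ / E)²
n ≥ (2.326 · 39.9 / 1.8)²
n ≥ 2658.40

Minimum n = 2659 (rounding up)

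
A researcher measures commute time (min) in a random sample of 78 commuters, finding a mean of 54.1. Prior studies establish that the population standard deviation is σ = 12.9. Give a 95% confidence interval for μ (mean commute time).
(51.24, 56.96)

z-interval (σ known):
z* = 1.960 for 95% confidence

Margin of error = z* · σ/√n = 1.960 · 12.9/√78 = 2.86

CI: (54.1 - 2.86, 54.1 + 2.86) = (51.24, 56.96)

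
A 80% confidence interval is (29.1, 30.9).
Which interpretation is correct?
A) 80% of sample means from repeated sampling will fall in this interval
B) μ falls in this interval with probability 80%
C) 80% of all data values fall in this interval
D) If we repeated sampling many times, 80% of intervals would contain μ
D

A) Wrong — coverage applies to intervals containing μ, not to future x̄ values.
B) Wrong — μ is fixed; the randomness lives in the interval, not in μ.
C) Wrong — a CI is about the parameter μ, not individual data values.
D) Correct — this is the frequentist long-run coverage interpretation.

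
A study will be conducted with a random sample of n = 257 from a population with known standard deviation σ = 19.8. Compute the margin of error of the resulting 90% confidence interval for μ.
Margin of error = 2.03

Margin of error = z* · σ/√n
= 1.645 · 19.8/√257
= 1.645 · 19.8/16.0312
= 2.03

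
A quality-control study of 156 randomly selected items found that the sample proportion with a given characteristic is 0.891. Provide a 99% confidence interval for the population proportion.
(0.827, 0.955)

Proportion CI:
SE = √(p̂(1-p̂)/n) = √(0.891 · 0.109 / 156) = 0.02495

z* = 2.576
Margin = z* · SE = 2.576 · 0.02495 = 0.0643

CI: 0.891 ± 0.0643 = (0.827, 0.955)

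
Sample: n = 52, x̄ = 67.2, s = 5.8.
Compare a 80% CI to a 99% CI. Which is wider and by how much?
99% CI is wider by 2.21

df = 51
80% CI: t* = 1.298, (66.16, 68.24), width = 2 · t* · s/√n = 2.09
99% CI: t* = 2.676, (65.05, 69.35), width = 2 · t* · s/√n = 4.30

The 99% CI is wider by 4.30 - 2.09 = 2.21.
Higher confidence requires a wider interval.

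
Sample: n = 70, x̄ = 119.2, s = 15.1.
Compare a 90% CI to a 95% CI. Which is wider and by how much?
95% CI is wider by 1.18

df = 69
90% CI: t* = 1.667, (116.19, 122.21), width = 2 · t* · s/√n = 6.02
95% CI: t* = 1.995, (115.60, 122.80), width = 2 · t* · s/√n = 7.20

The 95% CI is wider by 7.20 - 6.02 = 1.18.
Higher confidence requires a wider interval.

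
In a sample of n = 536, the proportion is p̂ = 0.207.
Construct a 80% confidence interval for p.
(0.185, 0.229)

Proportion CI:
SE = √(p̂(1-p̂)/n) = √(0.207 · 0.793 / 536) = 0.01750

z* = 1.282
Margin = z* · SE = 1.282 · 0.01750 = 0.0224

CI: 0.207 ± 0.0224 = (0.185, 0.229)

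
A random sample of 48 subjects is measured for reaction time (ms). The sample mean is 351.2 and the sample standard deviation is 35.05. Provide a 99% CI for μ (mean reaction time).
(337.62, 364.78)

t-interval (σ unknown):
df = n - 1 = 47
t* = 2.685 for 99% confidence

Margin of error = t* · s/√n = 2.685 · 35.05/√48 = 13.58

CI: (337.62, 364.78)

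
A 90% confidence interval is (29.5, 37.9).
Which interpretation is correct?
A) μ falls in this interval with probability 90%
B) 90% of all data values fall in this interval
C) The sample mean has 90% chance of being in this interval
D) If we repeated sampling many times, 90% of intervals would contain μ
D

A) Wrong — μ is fixed; the randomness lives in the interval, not in μ.
B) Wrong — a CI is about the parameter μ, not individual data values.
C) Wrong — x̄ is observed and sits in the interval by construction.
D) Correct — this is the frequentist long-run coverage interpretation.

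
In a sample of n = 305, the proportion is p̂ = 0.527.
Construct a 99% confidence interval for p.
(0.453, 0.601)

Proportion CI:
SE = √(p̂(1-p̂)/n) = √(0.527 · 0.473 / 305) = 0.02859

z* = 2.576
Margin = z* · SE = 2.576 · 0.02859 = 0.0736

CI: 0.527 ± 0.0736 = (0.453, 0.601)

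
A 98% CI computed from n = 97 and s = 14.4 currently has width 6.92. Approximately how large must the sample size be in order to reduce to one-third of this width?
n ≈ 873

CI width ∝ 1/√n
To reduce width by factor 3, need √n to grow by 3 → need 3² = 9 times as many samples.

Current: n = 97, width = 6.92
New: n = 873, width ≈ 2.27

Width reduced by factor of 6.92/2.27 = 3.05.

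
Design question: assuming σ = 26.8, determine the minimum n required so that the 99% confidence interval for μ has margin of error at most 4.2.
n ≥ 271

For margin E ≤ 4.2:
n ≥ (z* · σ / E)²
n ≥ (2.576 · 26.8 / 4.2)²
n ≥ 270.19

Minimum n = 271 (rounding up)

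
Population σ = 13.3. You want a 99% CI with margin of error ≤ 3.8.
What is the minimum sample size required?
n ≥ 82

For margin E ≤ 3.8:
n ≥ (z* · σ / E)²
n ≥ (2.576 · 13.3 / 3.8)²
n ≥ 81.29

Minimum n = 82 (rounding up)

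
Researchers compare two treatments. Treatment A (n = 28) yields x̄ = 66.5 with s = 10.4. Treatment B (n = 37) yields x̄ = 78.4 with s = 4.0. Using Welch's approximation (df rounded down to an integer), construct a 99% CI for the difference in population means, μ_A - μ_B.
(-17.56, -6.24)

Difference: x̄₁ - x̄₂ = -11.90
SE = √(s₁²/n₁ + s₂²/n₂) = √(10.4²/28 + 4.0²/37) = 2.0725
df = 33.07 → 33 (Welch–Satterthwaite, rounded down)
t* = 2.733

CI: -11.90 ± 2.733 · 2.0725 = -11.90 ± 5.66 = (-17.56, -6.24)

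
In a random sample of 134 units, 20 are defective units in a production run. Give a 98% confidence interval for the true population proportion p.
(0.078, 0.221)

Proportion CI:
p̂ = 20/134 = 0.14925
SE = √(p̂(1-p̂)/n) = √(0.14925 · 0.85075 / 134) = 0.03078

z* = 2.326
Margin = z* · SE = 2.326 · 0.03078 = 0.0716

CI: 0.14925 ± 0.0716 = (0.078, 0.221)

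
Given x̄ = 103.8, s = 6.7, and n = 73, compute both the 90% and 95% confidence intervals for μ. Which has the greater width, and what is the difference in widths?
95% CI is wider by 0.52

df = 72
90% CI: t* = 1.666, (102.49, 105.11), width = 2 · t* · s/√n = 2.61
95% CI: t* = 1.993, (102.24, 105.36), width = 2 · t* · s/√n = 3.13

The 95% CI is wider by 3.13 - 2.61 = 0.52.
Higher confidence requires a wider interval.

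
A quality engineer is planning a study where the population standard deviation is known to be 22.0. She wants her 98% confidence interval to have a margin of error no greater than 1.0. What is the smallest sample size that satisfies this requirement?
n ≥ 2619

For margin E ≤ 1.0:
n ≥ (z* · σ / E)²
n ≥ (2.326 · 22.0 / 1.0)²
n ≥ 2618.57

Minimum n = 2619 (rounding up)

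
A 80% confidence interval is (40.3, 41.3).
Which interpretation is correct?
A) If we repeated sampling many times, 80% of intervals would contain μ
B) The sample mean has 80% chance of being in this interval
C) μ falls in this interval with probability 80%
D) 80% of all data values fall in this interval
A

A) Correct — this is the frequentist long-run coverage interpretation.
B) Wrong — x̄ is observed and sits in the interval by construction.
C) Wrong — μ is fixed; the randomness lives in the interval, not in μ.
D) Wrong — a CI is about the parameter μ, not individual data values.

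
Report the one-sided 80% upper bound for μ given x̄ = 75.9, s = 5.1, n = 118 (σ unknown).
μ ≤ 76.30

Upper bound (one-sided):
t* = 0.845 (one-sided for 80%)
Upper bound = x̄ + t* · s/√n = 75.9 + 0.845 · 5.1/√118 = 76.30

We are 80% confident that μ ≤ 76.30.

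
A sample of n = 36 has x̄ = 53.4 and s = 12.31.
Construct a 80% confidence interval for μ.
(50.72, 56.08)

t-interval (σ unknown):
df = n - 1 = 35
t* = 1.306 for 80% confidence

Margin of error = t* · s/√n = 1.306 · 12.31/√36 = 2.68

CI: (50.72, 56.08)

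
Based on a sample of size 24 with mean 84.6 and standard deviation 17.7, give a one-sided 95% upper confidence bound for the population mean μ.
μ ≤ 90.79

Upper bound (one-sided):
t* = 1.714 (one-sided for 95%)
Upper bound = x̄ + t* · s/√n = 84.6 + 1.714 · 17.7/√24 = 90.79

We are 95% confident that μ ≤ 90.79.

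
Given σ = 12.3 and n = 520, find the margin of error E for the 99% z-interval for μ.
Margin of error = 1.39

Margin of error = z* · σ/√n
= 2.576 · 12.3/√520
= 2.576 · 12.3/22.8035
= 1.39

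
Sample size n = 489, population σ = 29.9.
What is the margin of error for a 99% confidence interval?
Margin of error = 3.48

Margin of error = z* · σ/√n
= 2.576 · 29.9/√489
= 2.576 · 29.9/22.1133
= 3.48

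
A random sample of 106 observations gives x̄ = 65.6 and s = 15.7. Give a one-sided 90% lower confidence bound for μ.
μ ≥ 63.63

Lower bound (one-sided):
t* = 1.290 (one-sided for 90%)
Lower bound = x̄ - t* · s/√n = 65.6 - 1.290 · 15.7/√106 = 63.63

We are 90% confident that μ ≥ 63.63.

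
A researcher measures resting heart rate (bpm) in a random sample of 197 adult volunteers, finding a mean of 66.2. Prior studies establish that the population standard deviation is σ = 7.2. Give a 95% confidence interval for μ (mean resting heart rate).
(65.19, 67.21)

z-interval (σ known):
z* = 1.960 for 95% confidence

Margin of error = z* · σ/√n = 1.960 · 7.2/√197 = 1.01

CI: (66.2 - 1.01, 66.2 + 1.01) = (65.19, 67.21)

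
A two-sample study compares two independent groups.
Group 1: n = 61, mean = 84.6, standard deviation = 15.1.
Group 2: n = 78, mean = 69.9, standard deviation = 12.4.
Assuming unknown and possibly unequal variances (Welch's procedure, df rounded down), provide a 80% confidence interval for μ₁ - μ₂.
(11.62, 17.78)

Difference: x̄₁ - x̄₂ = 14.70
SE = √(s₁²/n₁ + s₂²/n₂) = √(15.1²/61 + 12.4²/78) = 2.3894
df = 115.04 → 115 (Welch–Satterthwaite, rounded down)
t* = 1.289

CI: 14.70 ± 1.289 · 2.3894 = 14.70 ± 3.08 = (11.62, 17.78)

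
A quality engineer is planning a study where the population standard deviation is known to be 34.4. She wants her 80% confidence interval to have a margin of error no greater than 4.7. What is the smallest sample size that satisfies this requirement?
n ≥ 89

For margin E ≤ 4.7:
n ≥ (z* · σ / E)²
n ≥ (1.282 · 34.4 / 4.7)²
n ≥ 88.04

Minimum n = 89 (rounding up)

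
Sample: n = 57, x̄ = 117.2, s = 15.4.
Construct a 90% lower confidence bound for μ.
μ ≥ 114.55

Lower bound (one-sided):
t* = 1.297 (one-sided for 90%)
Lower bound = x̄ - t* · s/√n = 117.2 - 1.297 · 15.4/√57 = 114.55

We are 90% confident that μ ≥ 114.55.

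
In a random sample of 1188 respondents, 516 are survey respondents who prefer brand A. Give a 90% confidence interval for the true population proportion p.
(0.411, 0.458)

Proportion CI:
p̂ = 516/1188 = 0.43434
SE = √(p̂(1-p̂)/n) = √(0.43434 · 0.56566 / 1188) = 0.01438

z* = 1.645
Margin = z* · SE = 1.645 · 0.01438 = 0.0237

CI: 0.43434 ± 0.0237 = (0.411, 0.458)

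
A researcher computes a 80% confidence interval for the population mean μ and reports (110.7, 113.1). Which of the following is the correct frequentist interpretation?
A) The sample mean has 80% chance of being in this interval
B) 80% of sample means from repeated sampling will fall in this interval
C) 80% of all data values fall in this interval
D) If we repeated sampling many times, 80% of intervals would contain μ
D

A) Wrong — x̄ is observed and sits in the interval by construction.
B) Wrong — coverage applies to intervals containing μ, not to future x̄ values.
C) Wrong — a CI is about the parameter μ, not individual data values.
D) Correct — this is the frequentist long-run coverage interpretation.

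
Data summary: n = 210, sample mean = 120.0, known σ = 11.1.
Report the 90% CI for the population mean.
(118.74, 121.26)

z-interval (σ known):
z* = 1.645 for 90% confidence

Margin of error = z* · σ/√n = 1.645 · 11.1/√210 = 1.26

CI: (120.0 - 1.26, 120.0 + 1.26) = (118.74, 121.26)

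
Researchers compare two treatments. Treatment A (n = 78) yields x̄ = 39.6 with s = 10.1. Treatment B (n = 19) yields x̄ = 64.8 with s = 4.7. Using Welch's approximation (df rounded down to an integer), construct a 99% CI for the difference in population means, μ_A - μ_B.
(-29.38, -21.02)

Difference: x̄₁ - x̄₂ = -25.20
SE = √(s₁²/n₁ + s₂²/n₂) = √(10.1²/78 + 4.7²/19) = 1.5718
df = 62.72 → 62 (Welch–Satterthwaite, rounded down)
t* = 2.657

CI: -25.20 ± 2.657 · 1.5718 = -25.20 ± 4.18 = (-29.38, -21.02)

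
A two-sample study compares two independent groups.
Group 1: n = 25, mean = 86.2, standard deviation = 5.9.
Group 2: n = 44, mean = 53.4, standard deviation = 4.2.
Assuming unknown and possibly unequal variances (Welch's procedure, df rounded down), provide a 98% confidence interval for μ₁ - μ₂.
(29.55, 36.05)

Difference: x̄₁ - x̄₂ = 32.80
SE = √(s₁²/n₁ + s₂²/n₂) = √(5.9²/25 + 4.2²/44) = 1.3391
df = 38.05 → 38 (Welch–Satterthwaite, rounded down)
t* = 2.429

CI: 32.80 ± 2.429 · 1.3391 = 32.80 ± 3.25 = (29.55, 36.05)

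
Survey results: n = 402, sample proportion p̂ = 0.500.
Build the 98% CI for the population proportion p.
(0.442, 0.558)

Proportion CI:
SE = √(p̂(1-p̂)/n) = √(0.500 · 0.500 / 402) = 0.02494

z* = 2.326
Margin = z* · SE = 2.326 · 0.02494 = 0.0580

CI: 0.500 ± 0.0580 = (0.442, 0.558)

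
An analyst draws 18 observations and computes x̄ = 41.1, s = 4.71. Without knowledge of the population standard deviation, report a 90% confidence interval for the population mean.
(39.17, 43.03)

t-interval (σ unknown):
df = n - 1 = 17
t* = 1.740 for 90% confidence

Margin of error = t* · s/√n = 1.740 · 4.71/√18 = 1.93

CI: (39.17, 43.03)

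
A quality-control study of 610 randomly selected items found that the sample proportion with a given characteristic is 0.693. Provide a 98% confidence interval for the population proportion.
(0.650, 0.736)

Proportion CI:
SE = √(p̂(1-p̂)/n) = √(0.693 · 0.307 / 610) = 0.01868

z* = 2.326
Margin = z* · SE = 2.326 · 0.01868 = 0.0434

CI: 0.693 ± 0.0434 = (0.650, 0.736)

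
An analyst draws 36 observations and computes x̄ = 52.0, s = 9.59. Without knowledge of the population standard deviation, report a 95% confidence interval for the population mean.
(48.76, 55.24)

t-interval (σ unknown):
df = n - 1 = 35
t* = 2.030 for 95% confidence

Margin of error = t* · s/√n = 2.030 · 9.59/√36 = 3.24

CI: (48.76, 55.24)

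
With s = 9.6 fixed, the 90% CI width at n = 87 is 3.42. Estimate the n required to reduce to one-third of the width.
n ≈ 783

CI width ∝ 1/√n
To reduce width by factor 3, need √n to grow by 3 → need 3² = 9 times as many samples.

Current: n = 87, width = 3.42
New: n = 783, width ≈ 1.13

Width reduced by factor of 3.42/1.13 = 3.03.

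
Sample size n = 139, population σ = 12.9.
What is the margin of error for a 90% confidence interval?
Margin of error = 1.80

Margin of error = z* · σ/√n
= 1.645 · 12.9/√139
= 1.645 · 12.9/11.7898
= 1.80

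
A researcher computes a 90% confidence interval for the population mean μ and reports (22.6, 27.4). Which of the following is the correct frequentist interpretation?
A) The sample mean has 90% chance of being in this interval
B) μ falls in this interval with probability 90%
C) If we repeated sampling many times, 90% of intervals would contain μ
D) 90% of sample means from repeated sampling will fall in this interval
C

A) Wrong — x̄ is observed and sits in the interval by construction.
B) Wrong — μ is fixed; the randomness lives in the interval, not in μ.
C) Correct — this is the frequentist long-run coverage interpretation.
D) Wrong — coverage applies to intervals containing μ, not to future x̄ values.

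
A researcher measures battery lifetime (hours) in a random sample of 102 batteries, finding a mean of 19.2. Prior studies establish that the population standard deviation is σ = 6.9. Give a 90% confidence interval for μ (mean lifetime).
(18.08, 20.32)

z-interval (σ known):
z* = 1.645 for 90% confidence

Margin of error = z* · σ/√n = 1.645 · 6.9/√102 = 1.12

CI: (19.2 - 1.12, 19.2 + 1.12) = (18.08, 20.32)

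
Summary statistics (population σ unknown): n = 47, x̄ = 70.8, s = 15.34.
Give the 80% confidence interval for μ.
(67.89, 73.71)

t-interval (σ unknown):
df = n - 1 = 46
t* = 1.300 for 80% confidence

Margin of error = t* · s/√n = 1.300 · 15.34/√47 = 2.91

CI: (67.89, 73.71)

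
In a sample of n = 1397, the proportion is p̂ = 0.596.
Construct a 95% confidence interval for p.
(0.570, 0.622)

Proportion CI:
SE = √(p̂(1-p̂)/n) = √(0.596 · 0.404 / 1397) = 0.01313

z* = 1.960
Margin = z* · SE = 1.960 · 0.01313 = 0.0257

CI: 0.596 ± 0.0257 = (0.570, 0.622)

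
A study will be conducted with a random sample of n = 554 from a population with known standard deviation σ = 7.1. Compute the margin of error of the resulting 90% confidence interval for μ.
Margin of error = 0.50

Margin of error = z* · σ/√n
= 1.645 · 7.1/√554
= 1.645 · 7.1/23.5372
= 0.50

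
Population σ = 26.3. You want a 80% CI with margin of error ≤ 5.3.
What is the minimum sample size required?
n ≥ 41

For margin E ≤ 5.3:
n ≥ (z* · σ / E)²
n ≥ (1.282 · 26.3 / 5.3)²
n ≥ 40.47

Minimum n = 41 (rounding up)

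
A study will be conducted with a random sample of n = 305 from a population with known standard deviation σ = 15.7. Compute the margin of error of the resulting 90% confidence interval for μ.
Margin of error = 1.48

Margin of error = z* · σ/√n
= 1.645 · 15.7/√305
= 1.645 · 15.7/17.4642
= 1.48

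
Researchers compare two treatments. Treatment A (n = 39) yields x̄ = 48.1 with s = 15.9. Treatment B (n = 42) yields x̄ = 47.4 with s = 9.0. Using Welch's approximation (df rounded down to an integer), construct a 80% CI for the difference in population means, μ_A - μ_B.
(-3.06, 4.46)

Difference: x̄₁ - x̄₂ = 0.70
SE = √(s₁²/n₁ + s₂²/n₂) = √(15.9²/39 + 9.0²/42) = 2.9002
df = 59.12 → 59 (Welch–Satterthwaite, rounded down)
t* = 1.296

CI: 0.70 ± 1.296 · 2.9002 = 0.70 ± 3.76 = (-3.06, 4.46)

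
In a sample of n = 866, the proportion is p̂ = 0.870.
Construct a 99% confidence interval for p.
(0.841, 0.899)

Proportion CI:
SE = √(p̂(1-p̂)/n) = √(0.870 · 0.130 / 866) = 0.01143

z* = 2.576
Margin = z* · SE = 2.576 · 0.01143 = 0.0294

CI: 0.870 ± 0.0294 = (0.841, 0.899)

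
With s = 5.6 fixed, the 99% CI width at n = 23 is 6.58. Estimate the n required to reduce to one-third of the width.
n ≈ 207

CI width ∝ 1/√n
To reduce width by factor 3, need √n to grow by 3 → need 3² = 9 times as many samples.

Current: n = 23, width = 6.58
New: n = 207, width ≈ 2.02

Width reduced by factor of 6.58/2.02 = 3.26.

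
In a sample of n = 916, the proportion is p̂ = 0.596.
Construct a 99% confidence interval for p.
(0.554, 0.638)

Proportion CI:
SE = √(p̂(1-p̂)/n) = √(0.596 · 0.404 / 916) = 0.01621

z* = 2.576
Margin = z* · SE = 2.576 · 0.01621 = 0.0418

CI: 0.596 ± 0.0418 = (0.554, 0.638)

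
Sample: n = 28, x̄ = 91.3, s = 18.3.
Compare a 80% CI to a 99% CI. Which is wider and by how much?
99% CI is wider by 10.08

df = 27
80% CI: t* = 1.314, (86.76, 95.84), width = 2 · t* · s/√n = 9.09
99% CI: t* = 2.771, (81.72, 100.88), width = 2 · t* · s/√n = 19.17

The 99% CI is wider by 19.17 - 9.09 = 10.08.
Higher confidence requires a wider interval.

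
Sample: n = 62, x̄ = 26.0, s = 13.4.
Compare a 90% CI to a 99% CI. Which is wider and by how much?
99% CI is wider by 3.37

df = 61
90% CI: t* = 1.670, (23.16, 28.84), width = 2 · t* · s/√n = 5.68
99% CI: t* = 2.659, (21.47, 30.53), width = 2 · t* · s/√n = 9.05

The 99% CI is wider by 9.05 - 5.68 = 3.37.
Higher confidence requires a wider interval.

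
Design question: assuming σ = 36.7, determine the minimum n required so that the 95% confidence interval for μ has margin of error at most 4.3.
n ≥ 280

For margin E ≤ 4.3:
n ≥ (z* · σ / E)²
n ≥ (1.960 · 36.7 / 4.3)²
n ≥ 279.84

Minimum n = 280 (rounding up)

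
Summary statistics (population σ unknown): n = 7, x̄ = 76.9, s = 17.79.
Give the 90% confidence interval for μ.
(63.84, 89.96)

t-interval (σ unknown):
df = n - 1 = 6
t* = 1.943 for 90% confidence

Margin of error = t* · s/√n = 1.943 · 17.79/√7 = 13.06

CI: (63.84, 89.96)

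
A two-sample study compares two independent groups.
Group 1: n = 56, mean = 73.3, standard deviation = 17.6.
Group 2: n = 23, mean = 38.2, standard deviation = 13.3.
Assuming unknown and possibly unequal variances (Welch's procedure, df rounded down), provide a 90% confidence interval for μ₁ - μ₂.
(29.01, 41.19)

Difference: x̄₁ - x̄₂ = 35.10
SE = √(s₁²/n₁ + s₂²/n₂) = √(17.6²/56 + 13.3²/23) = 3.6362
df = 53.88 → 53 (Welch–Satterthwaite, rounded down)
t* = 1.674

CI: 35.10 ± 1.674 · 3.6362 = 35.10 ± 6.09 = (29.01, 41.19)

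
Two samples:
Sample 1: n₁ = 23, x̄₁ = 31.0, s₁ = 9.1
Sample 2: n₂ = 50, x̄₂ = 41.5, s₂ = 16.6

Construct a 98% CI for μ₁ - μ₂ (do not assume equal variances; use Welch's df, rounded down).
(-17.69, -3.31)

Difference: x̄₁ - x̄₂ = -10.50
SE = √(s₁²/n₁ + s₂²/n₂) = √(9.1²/23 + 16.6²/50) = 3.0185
df = 68.66 → 68 (Welch–Satterthwaite, rounded down)
t* = 2.382

CI: -10.50 ± 2.382 · 3.0185 = -10.50 ± 7.19 = (-17.69, -3.31)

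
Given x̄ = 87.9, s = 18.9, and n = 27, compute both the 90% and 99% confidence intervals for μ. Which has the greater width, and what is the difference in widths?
99% CI is wider by 7.81

df = 26
90% CI: t* = 1.706, (81.69, 94.11), width = 2 · t* · s/√n = 12.41
99% CI: t* = 2.779, (77.79, 98.01), width = 2 · t* · s/√n = 20.22

The 99% CI is wider by 20.22 - 12.41 = 7.81.
Higher confidence requires a wider interval.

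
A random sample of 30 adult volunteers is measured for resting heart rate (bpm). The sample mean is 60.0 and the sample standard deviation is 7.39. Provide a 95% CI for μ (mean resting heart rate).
(57.24, 62.76)

t-interval (σ unknown):
df = n - 1 = 29
t* = 2.045 for 95% confidence

Margin of error = t* · s/√n = 2.045 · 7.39/√30 = 2.76

CI: (57.24, 62.76)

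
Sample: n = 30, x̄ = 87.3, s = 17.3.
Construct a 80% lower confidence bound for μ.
μ ≥ 84.60

Lower bound (one-sided):
t* = 0.854 (one-sided for 80%)
Lower bound = x̄ - t* · s/√n = 87.3 - 0.854 · 17.3/√30 = 84.60

We are 80% confident that μ ≥ 84.60.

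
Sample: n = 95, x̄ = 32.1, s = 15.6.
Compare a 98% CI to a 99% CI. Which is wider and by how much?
99% CI is wider by 0.84

df = 94
98% CI: t* = 2.367, (28.31, 35.89), width = 2 · t* · s/√n = 7.58
99% CI: t* = 2.629, (27.89, 36.31), width = 2 · t* · s/√n = 8.42

The 99% CI is wider by 8.42 - 7.58 = 0.84.
Higher confidence requires a wider interval.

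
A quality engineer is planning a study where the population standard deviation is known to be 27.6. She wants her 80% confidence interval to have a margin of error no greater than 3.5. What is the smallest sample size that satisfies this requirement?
n ≥ 103

For margin E ≤ 3.5:
n ≥ (z* · σ / E)²
n ≥ (1.282 · 27.6 / 3.5)²
n ≥ 102.20

Minimum n = 103 (rounding up)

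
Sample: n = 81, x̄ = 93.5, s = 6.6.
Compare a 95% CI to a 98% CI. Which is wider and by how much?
98% CI is wider by 0.56

df = 80
95% CI: t* = 1.990, (92.04, 94.96), width = 2 · t* · s/√n = 2.92
98% CI: t* = 2.374, (91.76, 95.24), width = 2 · t* · s/√n = 3.48

The 98% CI is wider by 3.48 - 2.92 = 0.56.
Higher confidence requires a wider interval.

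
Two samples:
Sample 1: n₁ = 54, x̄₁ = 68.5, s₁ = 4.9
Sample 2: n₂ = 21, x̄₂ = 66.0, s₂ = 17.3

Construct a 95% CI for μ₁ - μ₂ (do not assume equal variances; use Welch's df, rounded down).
(-5.47, 10.47)

Difference: x̄₁ - x̄₂ = 2.50
SE = √(s₁²/n₁ + s₂²/n₂) = √(4.9²/54 + 17.3²/21) = 3.8336
df = 21.26 → 21 (Welch–Satterthwaite, rounded down)
t* = 2.080

CI: 2.50 ± 2.080 · 3.8336 = 2.50 ± 7.97 = (-5.47, 10.47)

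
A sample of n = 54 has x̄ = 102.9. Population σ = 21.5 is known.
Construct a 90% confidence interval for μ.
(98.09, 107.71)

z-interval (σ known):
z* = 1.645 for 90% confidence

Margin of error = z* · σ/√n = 1.645 · 21.5/√54 = 4.81

CI: (102.9 - 4.81, 102.9 + 4.81) = (98.09, 107.71)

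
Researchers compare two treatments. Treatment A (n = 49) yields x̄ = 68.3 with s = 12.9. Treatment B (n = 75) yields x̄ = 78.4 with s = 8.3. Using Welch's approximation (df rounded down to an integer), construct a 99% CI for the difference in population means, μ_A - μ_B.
(-15.59, -4.61)

Difference: x̄₁ - x̄₂ = -10.10
SE = √(s₁²/n₁ + s₂²/n₂) = √(12.9²/49 + 8.3²/75) = 2.0772
df = 73.97 → 73 (Welch–Satterthwaite, rounded down)
t* = 2.645

CI: -10.10 ± 2.645 · 2.0772 = -10.10 ± 5.49 = (-15.59, -4.61)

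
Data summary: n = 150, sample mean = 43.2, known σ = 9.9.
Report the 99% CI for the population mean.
(41.12, 45.28)

z-interval (σ known):
z* = 2.576 for 99% confidence

Margin of error = z* · σ/√n = 2.576 · 9.9/√150 = 2.08

CI: (43.2 - 2.08, 43.2 + 2.08) = (41.12, 45.28)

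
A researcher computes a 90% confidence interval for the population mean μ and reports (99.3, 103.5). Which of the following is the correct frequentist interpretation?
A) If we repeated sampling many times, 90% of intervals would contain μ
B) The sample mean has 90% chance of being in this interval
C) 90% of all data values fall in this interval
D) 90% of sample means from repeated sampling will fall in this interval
A

A) Correct — this is the frequentist long-run coverage interpretation.
B) Wrong — x̄ is observed and sits in the interval by construction.
C) Wrong — a CI is about the parameter μ, not individual data values.
D) Wrong — coverage applies to intervals containing μ, not to future x̄ values.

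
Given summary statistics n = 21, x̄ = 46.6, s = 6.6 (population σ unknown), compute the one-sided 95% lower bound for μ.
μ ≥ 44.12

Lower bound (one-sided):
t* = 1.725 (one-sided for 95%)
Lower bound = x̄ - t* · s/√n = 46.6 - 1.725 · 6.6/√21 = 44.12

We are 95% confident that μ ≥ 44.12.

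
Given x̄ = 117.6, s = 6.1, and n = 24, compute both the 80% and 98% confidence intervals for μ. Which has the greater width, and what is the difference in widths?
98% CI is wider by 2.95

df = 23
80% CI: t* = 1.319, (115.96, 119.24), width = 2 · t* · s/√n = 3.28
98% CI: t* = 2.500, (114.49, 120.71), width = 2 · t* · s/√n = 6.23

The 98% CI is wider by 6.23 - 3.28 = 2.95.
Higher confidence requires a wider interval.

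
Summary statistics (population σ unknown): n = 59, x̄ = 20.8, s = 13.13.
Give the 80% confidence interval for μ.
(18.58, 23.02)

t-interval (σ unknown):
df = n - 1 = 58
t* = 1.296 for 80% confidence

Margin of error = t* · s/√n = 1.296 · 13.13/√59 = 2.22

CI: (18.58, 23.02)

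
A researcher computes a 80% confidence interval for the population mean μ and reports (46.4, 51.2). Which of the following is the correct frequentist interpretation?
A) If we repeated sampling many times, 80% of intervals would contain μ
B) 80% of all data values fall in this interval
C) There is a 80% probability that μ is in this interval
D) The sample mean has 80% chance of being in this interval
A

A) Correct — this is the frequentist long-run coverage interpretation.
B) Wrong — a CI is about the parameter μ, not individual data values.
C) Wrong — μ is fixed; the randomness lives in the interval, not in μ.
D) Wrong — x̄ is observed and sits in the interval by construction.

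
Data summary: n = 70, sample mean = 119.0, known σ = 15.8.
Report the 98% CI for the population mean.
(114.61, 123.39)

z-interval (σ known):
z* = 2.326 for 98% confidence

Margin of error = z* · σ/√n = 2.326 · 15.8/√70 = 4.39

CI: (119.0 - 4.39, 119.0 + 4.39) = (114.61, 123.39)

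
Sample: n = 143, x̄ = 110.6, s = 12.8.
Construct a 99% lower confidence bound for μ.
μ ≥ 108.08

Lower bound (one-sided):
t* = 2.353 (one-sided for 99%)
Lower bound = x̄ - t* · s/√n = 110.6 - 2.353 · 12.8/√143 = 108.08

We are 99% confident that μ ≥ 108.08.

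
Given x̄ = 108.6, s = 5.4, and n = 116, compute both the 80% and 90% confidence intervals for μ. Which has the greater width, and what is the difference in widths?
90% CI is wider by 0.37

df = 115
80% CI: t* = 1.289, (107.95, 109.25), width = 2 · t* · s/√n = 1.29
90% CI: t* = 1.658, (107.77, 109.43), width = 2 · t* · s/√n = 1.66

The 90% CI is wider by 1.66 - 1.29 = 0.37.
Higher confidence requires a wider interval.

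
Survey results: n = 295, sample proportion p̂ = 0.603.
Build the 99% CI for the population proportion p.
(0.530, 0.676)

Proportion CI:
SE = √(p̂(1-p̂)/n) = √(0.603 · 0.397 / 295) = 0.02849

z* = 2.576
Margin = z* · SE = 2.576 · 0.02849 = 0.0734

CI: 0.603 ± 0.0734 = (0.530, 0.676)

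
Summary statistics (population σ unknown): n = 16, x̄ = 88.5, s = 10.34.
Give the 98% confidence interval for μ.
(81.77, 95.23)

t-interval (σ unknown):
df = n - 1 = 15
t* = 2.602 for 98% confidence

Margin of error = t* · s/√n = 2.602 · 10.34/√16 = 6.73

CI: (81.77, 95.23)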